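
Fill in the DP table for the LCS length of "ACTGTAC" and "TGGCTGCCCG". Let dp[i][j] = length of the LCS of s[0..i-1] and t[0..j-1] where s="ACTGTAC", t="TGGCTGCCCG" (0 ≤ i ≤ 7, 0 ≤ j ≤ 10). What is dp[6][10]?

3

   ''  T  G  G  C  T  G  C  C  C  G
''  0  0  0  0  0  0  0  0  0  0  0
 A  0  0  0  0  0  0  0  0  0  0  0
 C  0  0  0  0  1  1  1  1  1  1  1
 T  0  1  1  1  1  2  2  2  2  2  2
 G  0  1  2  2  2  2  3  3  3  3  3
 T  0  1  2  2  2  3  3  3  3  3  3
 A  0  1  2  2  2  3  3  3  3  3  3
 C  0  1  2  2  3  3  3  4  4  4  4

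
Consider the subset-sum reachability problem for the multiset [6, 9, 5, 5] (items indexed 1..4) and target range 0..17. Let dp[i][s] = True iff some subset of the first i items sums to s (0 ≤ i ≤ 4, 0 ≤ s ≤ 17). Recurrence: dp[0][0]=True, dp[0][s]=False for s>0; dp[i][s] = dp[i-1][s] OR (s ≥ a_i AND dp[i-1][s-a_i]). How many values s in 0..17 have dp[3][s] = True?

i\s   0   1   2   3   4   5   6   7   8   9  10  11  12  13  14  15  16  17
  0   T   F   F   F   F   F   F   F   F   F   F   F   F   F   F   F   F   F
  1   T   F   F   F   F   F   T   F   F   F   F   F   F   F   F   F   F   F
  2   T   F   F   F   F   F   T   F   F   T   F   F   F   F   F   T   F   F
  3   T   F   F   F   F   T   T   F   F   T   F   T   F   F   T   T   F   F
  4   T   F   F   F   F   T   T   F   F   T   T   T   F   F   T   T   T   F

7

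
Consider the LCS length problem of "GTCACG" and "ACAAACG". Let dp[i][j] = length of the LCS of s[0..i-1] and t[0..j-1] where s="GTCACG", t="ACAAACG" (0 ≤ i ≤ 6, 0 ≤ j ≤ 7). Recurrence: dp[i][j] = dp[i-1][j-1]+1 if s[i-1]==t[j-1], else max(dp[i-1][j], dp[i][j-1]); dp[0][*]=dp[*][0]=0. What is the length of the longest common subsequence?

   ''  A  C  A  A  A  C  G
''  0  0  0  0  0  0  0  0
 G  0  0  0  0  0  0  0  1
 T  0  0  0  0  0  0  0  1
 C  0  0  1  1  1  1  1  1
 A  0  1  1  2  2  2  2  2
 C  0  1  2  2  2  2  3  3
 G  0  1  2  2  2  2  3  4

4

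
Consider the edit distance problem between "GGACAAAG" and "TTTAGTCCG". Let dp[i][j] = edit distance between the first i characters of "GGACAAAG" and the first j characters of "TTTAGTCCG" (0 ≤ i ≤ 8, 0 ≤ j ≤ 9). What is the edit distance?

   ''  T  T  T  A  G  T  C  C  G
''  0  1  2  3  4  5  6  7  8  9
 G  1  1  2  3  4  4  5  6  7  8
 G  2  2  2  3  4  4  5  6  7  7
 A  3  3  3  3  3  4  5  6  7  8
 C  4  4  4  4  4  4  5  5  6  7
 A  5  5  5  5  4  5  5  6  6  7
 A  6  6  6  6  5  5  6  6  7  7
 A  7  7  7  7  6  6  6  7  7  8
 G  8  8  8  8  7  6  7  7  8  7

7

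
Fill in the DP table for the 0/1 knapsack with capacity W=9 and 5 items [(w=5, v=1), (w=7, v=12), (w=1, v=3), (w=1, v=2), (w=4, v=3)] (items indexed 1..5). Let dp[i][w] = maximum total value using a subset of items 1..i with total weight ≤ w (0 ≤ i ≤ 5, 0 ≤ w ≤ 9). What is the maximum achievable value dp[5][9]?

17

i\w   0   1   2   3   4   5   6   7   8   9
  0   0   0   0   0   0   0   0   0   0   0
  1   0   0   0   0   0   1   1   1   1   1
  2   0   0   0   0   0   1   1  12  12  12
  3   0   3   3   3   3   3   4  12  15  15
  4   0   3   5   5   5   5   5  12  15  17
  5   0   3   5   5   5   6   8  12  15  17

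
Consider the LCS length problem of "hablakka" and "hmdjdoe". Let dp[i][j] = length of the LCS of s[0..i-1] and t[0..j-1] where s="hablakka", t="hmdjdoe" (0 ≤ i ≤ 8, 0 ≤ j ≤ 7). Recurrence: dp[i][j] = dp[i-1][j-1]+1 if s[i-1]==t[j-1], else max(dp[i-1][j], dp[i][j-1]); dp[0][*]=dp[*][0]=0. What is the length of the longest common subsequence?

1

   ''  h  m  d  j  d  o  e
''  0  0  0  0  0  0  0  0
 h  0  1  1  1  1  1  1  1
 a  0  1  1  1  1  1  1  1
 b  0  1  1  1  1  1  1  1
 l  0  1  1  1  1  1  1  1
 a  0  1  1  1  1  1  1  1
 k  0  1  1  1  1  1  1  1
 k  0  1  1  1  1  1  1  1
 a  0  1  1  1  1  1  1  1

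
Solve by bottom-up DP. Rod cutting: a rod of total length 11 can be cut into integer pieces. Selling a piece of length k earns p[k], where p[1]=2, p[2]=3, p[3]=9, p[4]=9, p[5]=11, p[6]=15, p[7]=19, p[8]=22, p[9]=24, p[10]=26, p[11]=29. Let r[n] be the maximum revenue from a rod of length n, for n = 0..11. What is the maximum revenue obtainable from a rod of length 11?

   n    0    1    2    3    4    5    6    7    8    9   10   11
r[n]    0    2    4    9   11   13   18   20   22   27   29   31

31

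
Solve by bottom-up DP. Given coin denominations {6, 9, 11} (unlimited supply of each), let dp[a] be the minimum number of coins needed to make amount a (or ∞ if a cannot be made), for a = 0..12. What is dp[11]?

 a  0  1  2  3  4  5  6  7  8  9 10 11 12
dp  0  -  -  -  -  -  1  -  -  1  -  1  2
(- denotes ∞ / unreachable)

1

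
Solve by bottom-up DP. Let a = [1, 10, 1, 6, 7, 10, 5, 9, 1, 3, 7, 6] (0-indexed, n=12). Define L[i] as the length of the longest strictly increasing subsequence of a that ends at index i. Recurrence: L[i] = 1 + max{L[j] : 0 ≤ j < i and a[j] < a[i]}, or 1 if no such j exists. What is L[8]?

1

   i    0    1    2    3    4    5    6    7    8    9   10   11
a[i]    1   10    1    6    7   10    5    9    1    3    7    6
L[i]    1    2    1    2    3    4    2    4    1    2    3    3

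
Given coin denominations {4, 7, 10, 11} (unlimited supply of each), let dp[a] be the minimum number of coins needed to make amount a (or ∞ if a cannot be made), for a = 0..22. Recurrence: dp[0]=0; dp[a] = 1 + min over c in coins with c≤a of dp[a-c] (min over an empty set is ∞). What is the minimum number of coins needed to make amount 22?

2

 a  0  1  2  3  4  5  6  7  8  9 10 11 12 13 14 15 16 17 18 19 20 21 22
dp  0  -  -  -  1  -  -  1  2  -  1  1  3  -  2  2  4  2  2  3  2  2  2
(- denotes ∞ / unreachable)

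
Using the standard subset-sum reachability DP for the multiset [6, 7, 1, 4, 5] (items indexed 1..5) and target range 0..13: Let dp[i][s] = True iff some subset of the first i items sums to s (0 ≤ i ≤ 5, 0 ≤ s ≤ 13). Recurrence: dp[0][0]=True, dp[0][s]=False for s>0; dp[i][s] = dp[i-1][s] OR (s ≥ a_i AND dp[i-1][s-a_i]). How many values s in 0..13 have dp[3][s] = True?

6

i\s   0   1   2   3   4   5   6   7   8   9  10  11  12  13
  0   T   F   F   F   F   F   F   F   F   F   F   F   F   F
  1   T   F   F   F   F   F   T   F   F   F   F   F   F   F
  2   T   F   F   F   F   F   T   T   F   F   F   F   F   T
  3   T   T   F   F   F   F   T   T   T   F   F   F   F   T
  4   T   T   F   F   T   T   T   T   T   F   T   T   T   T
  5   T   T   F   F   T   T   T   T   T   T   T   T   T   T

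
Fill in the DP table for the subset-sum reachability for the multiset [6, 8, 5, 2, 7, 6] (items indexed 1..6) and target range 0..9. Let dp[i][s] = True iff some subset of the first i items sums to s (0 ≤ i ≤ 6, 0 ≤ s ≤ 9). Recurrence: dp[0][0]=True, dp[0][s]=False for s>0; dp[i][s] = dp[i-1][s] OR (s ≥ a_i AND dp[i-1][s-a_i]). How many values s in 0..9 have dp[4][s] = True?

6

i\s   0   1   2   3   4   5   6   7   8   9
  0   T   F   F   F   F   F   F   F   F   F
  1   T   F   F   F   F   F   T   F   F   F
  2   T   F   F   F   F   F   T   F   T   F
  3   T   F   F   F   F   T   T   F   T   F
  4   T   F   T   F   F   T   T   T   T   F
  5   T   F   T   F   F   T   T   T   T   T
  6   T   F   T   F   F   T   T   T   T   T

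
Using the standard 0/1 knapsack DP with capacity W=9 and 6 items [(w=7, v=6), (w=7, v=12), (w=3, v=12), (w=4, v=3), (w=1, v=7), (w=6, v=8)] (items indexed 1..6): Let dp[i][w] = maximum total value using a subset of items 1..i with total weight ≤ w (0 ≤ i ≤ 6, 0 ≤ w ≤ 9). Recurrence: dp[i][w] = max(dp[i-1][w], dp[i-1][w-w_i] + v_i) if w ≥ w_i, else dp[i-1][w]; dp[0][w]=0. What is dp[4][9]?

15

i\w   0   1   2   3   4   5   6   7   8   9
  0   0   0   0   0   0   0   0   0   0   0
  1   0   0   0   0   0   0   0   6   6   6
  2   0   0   0   0   0   0   0  12  12  12
  3   0   0   0  12  12  12  12  12  12  12
  4   0   0   0  12  12  12  12  15  15  15
  5   0   7   7  12  19  19  19  19  22  22
  6   0   7   7  12  19  19  19  19  22  22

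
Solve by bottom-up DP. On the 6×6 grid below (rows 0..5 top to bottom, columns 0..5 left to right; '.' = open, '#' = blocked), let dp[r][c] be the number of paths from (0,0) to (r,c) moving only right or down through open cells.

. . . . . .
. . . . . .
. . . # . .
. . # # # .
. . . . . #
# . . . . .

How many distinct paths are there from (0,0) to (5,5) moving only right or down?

r\c   0   1   2   3   4   5
  0   1   1   1   1   1   1
  1   1   2   3   4   5   6
  2   1   3   6   0   5  11
  3   1   4   0   0   0  11
  4   1   5   5   5   5   0
  5   0   5  10  15  20  20

20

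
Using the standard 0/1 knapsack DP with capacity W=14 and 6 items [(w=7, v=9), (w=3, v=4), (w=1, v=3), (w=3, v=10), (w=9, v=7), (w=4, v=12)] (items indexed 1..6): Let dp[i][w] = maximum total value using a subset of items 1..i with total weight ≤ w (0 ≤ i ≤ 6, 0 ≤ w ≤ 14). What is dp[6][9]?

i\w   0   1   2   3   4   5   6   7   8   9  10  11  12  13  14
  0   0   0   0   0   0   0   0   0   0   0   0   0   0   0   0
  1   0   0   0   0   0   0   0   9   9   9   9   9   9   9   9
  2   0   0   0   4   4   4   4   9   9   9  13  13  13  13  13
  3   0   3   3   4   7   7   7   9  12  12  13  16  16  16  16
  4   0   3   3  10  13  13  14  17  17  17  19  22  22  23  26
  5   0   3   3  10  13  13  14  17  17  17  19  22  22  23  26
  6   0   3   3  10  13  15  15  22  25  25  26  29  29  29  31

25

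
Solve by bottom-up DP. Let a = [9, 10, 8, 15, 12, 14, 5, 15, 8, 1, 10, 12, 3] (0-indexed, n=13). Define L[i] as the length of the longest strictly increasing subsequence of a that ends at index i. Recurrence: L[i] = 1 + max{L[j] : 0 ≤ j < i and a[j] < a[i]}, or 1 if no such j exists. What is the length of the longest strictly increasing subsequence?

   i    0    1    2    3    4    5    6    7    8    9   10   11   12
a[i]    9   10    8   15   12   14    5   15    8    1   10   12    3
L[i]    1    2    1    3    3    4    1    5    2    1    3    4    2

5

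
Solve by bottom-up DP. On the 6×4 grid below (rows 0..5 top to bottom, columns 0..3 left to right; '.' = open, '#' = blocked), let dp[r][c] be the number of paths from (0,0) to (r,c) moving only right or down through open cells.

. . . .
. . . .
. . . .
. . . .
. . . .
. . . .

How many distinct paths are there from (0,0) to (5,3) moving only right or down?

r\c   0   1   2   3
  0   1   1   1   1
  1   1   2   3   4
  2   1   3   6  10
  3   1   4  10  20
  4   1   5  15  35
  5   1   6  21  56

56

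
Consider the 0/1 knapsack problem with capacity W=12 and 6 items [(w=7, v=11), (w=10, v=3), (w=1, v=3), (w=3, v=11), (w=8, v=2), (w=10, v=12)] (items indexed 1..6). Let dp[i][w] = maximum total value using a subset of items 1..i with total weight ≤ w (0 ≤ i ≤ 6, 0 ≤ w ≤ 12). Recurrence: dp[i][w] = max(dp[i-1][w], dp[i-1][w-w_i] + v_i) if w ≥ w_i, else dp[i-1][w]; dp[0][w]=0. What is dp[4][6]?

14

i\w   0   1   2   3   4   5   6   7   8   9  10  11  12
  0   0   0   0   0   0   0   0   0   0   0   0   0   0
  1   0   0   0   0   0   0   0  11  11  11  11  11  11
  2   0   0   0   0   0   0   0  11  11  11  11  11  11
  3   0   3   3   3   3   3   3  11  14  14  14  14  14
  4   0   3   3  11  14  14  14  14  14  14  22  25  25
  5   0   3   3  11  14  14  14  14  14  14  22  25  25
  6   0   3   3  11  14  14  14  14  14  14  22  25  25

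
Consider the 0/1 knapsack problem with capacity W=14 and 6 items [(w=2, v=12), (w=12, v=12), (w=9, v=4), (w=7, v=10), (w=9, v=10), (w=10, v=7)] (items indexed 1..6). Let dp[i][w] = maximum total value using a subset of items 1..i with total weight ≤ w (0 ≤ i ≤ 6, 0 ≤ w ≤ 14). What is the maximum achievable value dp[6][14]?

i\w   0   1   2   3   4   5   6   7   8   9  10  11  12  13  14
  0   0   0   0   0   0   0   0   0   0   0   0   0   0   0   0
  1   0   0  12  12  12  12  12  12  12  12  12  12  12  12  12
  2   0   0  12  12  12  12  12  12  12  12  12  12  12  12  24
  3   0   0  12  12  12  12  12  12  12  12  12  16  16  16  24
  4   0   0  12  12  12  12  12  12  12  22  22  22  22  22  24
  5   0   0  12  12  12  12  12  12  12  22  22  22  22  22  24
  6   0   0  12  12  12  12  12  12  12  22  22  22  22  22  24

24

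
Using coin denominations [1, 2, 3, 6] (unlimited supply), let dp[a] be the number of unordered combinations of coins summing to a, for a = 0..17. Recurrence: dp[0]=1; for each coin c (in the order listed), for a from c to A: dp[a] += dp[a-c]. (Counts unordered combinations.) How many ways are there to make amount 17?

after  coin     0     1     2     3     4     5     6     7     8     9    10    11    12    13    14    15    16    17
          1     1     1     1     1     1     1     1     1     1     1     1     1     1     1     1     1     1     1
          2     1     1     2     2     3     3     4     4     5     5     6     6     7     7     8     8     9     9
          3     1     1     2     3     4     5     7     8    10    12    14    16    19    21    24    27    30    33
          6     1     1     2     3     4     5     8     9    12    15    18    21    27    30    36    42    48    54

54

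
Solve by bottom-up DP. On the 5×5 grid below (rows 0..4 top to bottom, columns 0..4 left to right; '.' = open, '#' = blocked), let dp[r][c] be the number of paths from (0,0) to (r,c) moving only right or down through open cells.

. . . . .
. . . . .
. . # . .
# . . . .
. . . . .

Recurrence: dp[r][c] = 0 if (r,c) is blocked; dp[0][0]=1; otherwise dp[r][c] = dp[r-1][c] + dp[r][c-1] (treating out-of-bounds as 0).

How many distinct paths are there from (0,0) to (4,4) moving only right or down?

29

r\c   0   1   2   3   4
  0   1   1   1   1   1
  1   1   2   3   4   5
  2   1   3   0   4   9
  3   0   3   3   7  16
  4   0   3   6  13  29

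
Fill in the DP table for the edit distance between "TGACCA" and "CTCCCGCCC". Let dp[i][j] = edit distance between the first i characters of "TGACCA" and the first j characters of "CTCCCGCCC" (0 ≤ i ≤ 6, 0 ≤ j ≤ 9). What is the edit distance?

6

   ''  C  T  C  C  C  G  C  C  C
''  0  1  2  3  4  5  6  7  8  9
 T  1  1  1  2  3  4  5  6  7  8
 G  2  2  2  2  3  4  4  5  6  7
 A  3  3  3  3  3  4  5  5  6  7
 C  4  3  4  3  3  3  4  5  5  6
 C  5  4  4  4  3  3  4  4  5  5
 A  6  5  5  5  4  4  4  5  5  6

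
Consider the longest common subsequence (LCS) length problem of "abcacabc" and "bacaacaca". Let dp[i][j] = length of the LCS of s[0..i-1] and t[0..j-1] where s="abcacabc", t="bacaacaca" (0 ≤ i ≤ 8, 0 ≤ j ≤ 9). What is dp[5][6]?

   ''  b  a  c  a  a  c  a  c  a
''  0  0  0  0  0  0  0  0  0  0
 a  0  0  1  1  1  1  1  1  1  1
 b  0  1  1  1  1  1  1  1  1  1
 c  0  1  1  2  2  2  2  2  2  2
 a  0  1  2  2  3  3  3  3  3  3
 c  0  1  2  3  3  3  4  4  4  4
 a  0  1  2  3  4  4  4  5  5  5
 b  0  1  2  3  4  4  4  5  5  5
 c  0  1  2  3  4  4  5  5  6  6

4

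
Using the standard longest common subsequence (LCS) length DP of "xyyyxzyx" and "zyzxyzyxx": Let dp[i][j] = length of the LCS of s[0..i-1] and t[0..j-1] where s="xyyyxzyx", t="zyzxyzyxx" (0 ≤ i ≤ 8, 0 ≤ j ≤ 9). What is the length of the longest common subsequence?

5

   ''  z  y  z  x  y  z  y  x  x
''  0  0  0  0  0  0  0  0  0  0
 x  0  0  0  0  1  1  1  1  1  1
 y  0  0  1  1  1  2  2  2  2  2
 y  0  0  1  1  1  2  2  3  3  3
 y  0  0  1  1  1  2  2  3  3  3
 x  0  0  1  1  2  2  2  3  4  4
 z  0  1  1  2  2  2  3  3  4  4
 y  0  1  2  2  2  3  3  4  4  4
 x  0  1  2  2  3  3  3  4  5  5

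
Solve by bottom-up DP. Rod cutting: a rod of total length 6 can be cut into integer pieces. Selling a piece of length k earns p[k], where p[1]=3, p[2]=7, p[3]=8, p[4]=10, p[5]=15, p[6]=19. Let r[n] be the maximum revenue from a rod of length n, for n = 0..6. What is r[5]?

   n    0    1    2    3    4    5    6
r[n]    0    3    7   10   14   17   21

17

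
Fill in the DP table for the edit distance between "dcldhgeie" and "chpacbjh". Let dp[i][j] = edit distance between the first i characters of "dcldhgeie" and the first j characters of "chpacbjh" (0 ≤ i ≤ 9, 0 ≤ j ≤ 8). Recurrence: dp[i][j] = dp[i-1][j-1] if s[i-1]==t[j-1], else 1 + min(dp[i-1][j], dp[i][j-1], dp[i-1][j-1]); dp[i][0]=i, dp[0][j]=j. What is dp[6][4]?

   ''  c  h  p  a  c  b  j  h
''  0  1  2  3  4  5  6  7  8
 d  1  1  2  3  4  5  6  7  8
 c  2  1  2  3  4  4  5  6  7
 l  3  2  2  3  4  5  5  6  7
 d  4  3  3  3  4  5  6  6  7
 h  5  4  3  4  4  5  6  7  6
 g  6  5  4  4  5  5  6  7  7
 e  7  6  5  5  5  6  6  7  8
 i  8  7  6  6  6  6  7  7  8
 e  9  8  7  7  7  7  7  8  8

5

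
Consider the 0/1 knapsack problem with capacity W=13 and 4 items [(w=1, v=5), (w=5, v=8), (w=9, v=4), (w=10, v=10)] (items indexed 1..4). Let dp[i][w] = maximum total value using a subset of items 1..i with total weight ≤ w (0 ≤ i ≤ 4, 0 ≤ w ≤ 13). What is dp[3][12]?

i\w   0   1   2   3   4   5   6   7   8   9  10  11  12  13
  0   0   0   0   0   0   0   0   0   0   0   0   0   0   0
  1   0   5   5   5   5   5   5   5   5   5   5   5   5   5
  2   0   5   5   5   5   8  13  13  13  13  13  13  13  13
  3   0   5   5   5   5   8  13  13  13  13  13  13  13  13
  4   0   5   5   5   5   8  13  13  13  13  13  15  15  15

13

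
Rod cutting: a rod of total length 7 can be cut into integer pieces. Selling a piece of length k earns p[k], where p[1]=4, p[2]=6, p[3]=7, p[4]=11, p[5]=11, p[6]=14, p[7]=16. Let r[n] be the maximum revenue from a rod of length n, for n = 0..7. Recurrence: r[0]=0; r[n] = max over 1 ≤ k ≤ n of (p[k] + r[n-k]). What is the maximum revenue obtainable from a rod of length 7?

   n    0    1    2    3    4    5    6    7
r[n]    0    4    8   12   16   20   24   28

28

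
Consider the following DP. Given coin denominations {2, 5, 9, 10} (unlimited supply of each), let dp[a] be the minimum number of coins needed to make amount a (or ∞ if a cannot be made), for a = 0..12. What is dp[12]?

2

 a  0  1  2  3  4  5  6  7  8  9 10 11 12
dp  0  -  1  -  2  1  3  2  4  1  1  2  2
(- denotes ∞ / unreachable)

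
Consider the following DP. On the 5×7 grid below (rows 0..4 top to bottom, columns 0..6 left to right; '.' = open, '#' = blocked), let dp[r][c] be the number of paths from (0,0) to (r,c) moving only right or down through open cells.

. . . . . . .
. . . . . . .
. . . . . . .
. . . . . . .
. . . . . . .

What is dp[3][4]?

r\c   0   1   2   3   4   5   6
  0   1   1   1   1   1   1   1
  1   1   2   3   4   5   6   7
  2   1   3   6  10  15  21  28
  3   1   4  10  20  35  56  84
  4   1   5  15  35  70 126 210

35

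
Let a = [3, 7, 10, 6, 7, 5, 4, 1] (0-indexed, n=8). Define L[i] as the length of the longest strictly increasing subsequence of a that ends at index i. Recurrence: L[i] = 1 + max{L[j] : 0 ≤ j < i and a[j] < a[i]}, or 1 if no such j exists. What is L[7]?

1

   i    0    1    2    3    4    5    6    7
a[i]    3    7   10    6    7    5    4    1
L[i]    1    2    3    2    3    2    2    1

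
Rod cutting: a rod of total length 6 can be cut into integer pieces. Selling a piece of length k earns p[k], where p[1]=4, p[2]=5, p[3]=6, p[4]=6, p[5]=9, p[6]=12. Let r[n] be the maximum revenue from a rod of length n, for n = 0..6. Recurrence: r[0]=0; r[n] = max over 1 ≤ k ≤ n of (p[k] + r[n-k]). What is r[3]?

   n    0    1    2    3    4    5    6
r[n]    0    4    8   12   16   20   24

12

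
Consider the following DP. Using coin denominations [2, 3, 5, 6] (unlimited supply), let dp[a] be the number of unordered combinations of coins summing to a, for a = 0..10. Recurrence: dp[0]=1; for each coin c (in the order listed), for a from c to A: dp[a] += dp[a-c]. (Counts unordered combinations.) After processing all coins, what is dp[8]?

4

after  coin     0     1     2     3     4     5     6     7     8     9    10
          2     1     0     1     0     1     0     1     0     1     0     1
          3     1     0     1     1     1     1     2     1     2     2     2
          5     1     0     1     1     1     2     2     2     3     3     4
          6     1     0     1     1     1     2     3     2     4     4     5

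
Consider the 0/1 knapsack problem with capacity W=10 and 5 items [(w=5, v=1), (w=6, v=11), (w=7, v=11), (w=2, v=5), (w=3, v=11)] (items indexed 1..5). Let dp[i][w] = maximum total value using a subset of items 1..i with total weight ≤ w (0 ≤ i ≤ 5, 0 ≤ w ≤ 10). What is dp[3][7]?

i\w   0   1   2   3   4   5   6   7   8   9  10
  0   0   0   0   0   0   0   0   0   0   0   0
  1   0   0   0   0   0   1   1   1   1   1   1
  2   0   0   0   0   0   1  11  11  11  11  11
  3   0   0   0   0   0   1  11  11  11  11  11
  4   0   0   5   5   5   5  11  11  16  16  16
  5   0   0   5  11  11  16  16  16  16  22  22

11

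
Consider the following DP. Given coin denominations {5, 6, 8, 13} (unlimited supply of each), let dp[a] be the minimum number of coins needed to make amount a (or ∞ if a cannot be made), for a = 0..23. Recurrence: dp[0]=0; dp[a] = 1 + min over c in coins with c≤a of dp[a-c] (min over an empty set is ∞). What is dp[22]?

3

 a  0  1  2  3  4  5  6  7  8  9 10 11 12 13 14 15 16 17 18 19 20 21 22 23
dp  0  -  -  -  -  1  1  -  1  -  2  2  2  1  2  3  2  3  2  2  3  2  3  3
(- denotes ∞ / unreachable)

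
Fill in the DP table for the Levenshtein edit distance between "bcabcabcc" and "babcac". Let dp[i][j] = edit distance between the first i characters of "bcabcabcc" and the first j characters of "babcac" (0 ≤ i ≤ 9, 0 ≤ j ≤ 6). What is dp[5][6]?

   ''  b  a  b  c  a  c
''  0  1  2  3  4  5  6
 b  1  0  1  2  3  4  5
 c  2  1  1  2  2  3  4
 a  3  2  1  2  3  2  3
 b  4  3  2  1  2  3  3
 c  5  4  3  2  1  2  3
 a  6  5  4  3  2  1  2
 b  7  6  5  4  3  2  2
 c  8  7  6  5  4  3  2
 c  9  8  7  6  5  4  3

3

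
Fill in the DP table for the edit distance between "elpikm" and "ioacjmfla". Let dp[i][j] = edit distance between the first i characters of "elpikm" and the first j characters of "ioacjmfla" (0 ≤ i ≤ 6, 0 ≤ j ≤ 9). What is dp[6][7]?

   ''  i  o  a  c  j  m  f  l  a
''  0  1  2  3  4  5  6  7  8  9
 e  1  1  2  3  4  5  6  7  8  9
 l  2  2  2  3  4  5  6  7  7  8
 p  3  3  3  3  4  5  6  7  8  8
 i  4  3  4  4  4  5  6  7  8  9
 k  5  4  4  5  5  5  6  7  8  9
 m  6  5  5  5  6  6  5  6  7  8

6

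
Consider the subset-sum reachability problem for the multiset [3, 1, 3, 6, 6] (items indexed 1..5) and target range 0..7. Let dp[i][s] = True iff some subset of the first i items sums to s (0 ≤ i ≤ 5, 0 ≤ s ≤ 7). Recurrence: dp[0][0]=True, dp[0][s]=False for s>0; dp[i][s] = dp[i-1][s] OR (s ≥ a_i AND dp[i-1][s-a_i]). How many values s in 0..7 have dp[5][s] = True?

6

i\s   0   1   2   3   4   5   6   7
  0   T   F   F   F   F   F   F   F
  1   T   F   F   T   F   F   F   F
  2   T   T   F   T   T   F   F   F
  3   T   T   F   T   T   F   T   T
  4   T   T   F   T   T   F   T   T
  5   T   T   F   T   T   F   T   T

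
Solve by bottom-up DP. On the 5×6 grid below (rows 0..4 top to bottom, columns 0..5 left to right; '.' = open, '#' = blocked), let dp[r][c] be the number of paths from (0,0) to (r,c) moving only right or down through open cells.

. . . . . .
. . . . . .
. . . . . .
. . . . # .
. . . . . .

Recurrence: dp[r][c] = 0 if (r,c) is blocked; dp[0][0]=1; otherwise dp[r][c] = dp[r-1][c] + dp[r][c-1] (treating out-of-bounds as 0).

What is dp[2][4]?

15

r\c   0   1   2   3   4   5
  0   1   1   1   1   1   1
  1   1   2   3   4   5   6
  2   1   3   6  10  15  21
  3   1   4  10  20   0  21
  4   1   5  15  35  35  56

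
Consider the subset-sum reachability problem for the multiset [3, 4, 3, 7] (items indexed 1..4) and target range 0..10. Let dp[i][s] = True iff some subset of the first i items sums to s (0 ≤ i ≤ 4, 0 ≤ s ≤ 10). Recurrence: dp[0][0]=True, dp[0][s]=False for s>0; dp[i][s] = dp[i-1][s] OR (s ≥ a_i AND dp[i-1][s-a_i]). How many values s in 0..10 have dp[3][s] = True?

i\s   0   1   2   3   4   5   6   7   8   9  10
  0   T   F   F   F   F   F   F   F   F   F   F
  1   T   F   F   T   F   F   F   F   F   F   F
  2   T   F   F   T   T   F   F   T   F   F   F
  3   T   F   F   T   T   F   T   T   F   F   T
  4   T   F   F   T   T   F   T   T   F   F   T

6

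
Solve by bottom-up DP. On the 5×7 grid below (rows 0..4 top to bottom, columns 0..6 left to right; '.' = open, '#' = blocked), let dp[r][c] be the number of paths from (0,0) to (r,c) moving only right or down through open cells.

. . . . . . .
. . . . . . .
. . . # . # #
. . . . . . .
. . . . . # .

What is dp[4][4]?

r\c   0   1   2   3   4   5   6
  0   1   1   1   1   1   1   1
  1   1   2   3   4   5   6   7
  2   1   3   6   0   5   0   0
  3   1   4  10  10  15  15  15
  4   1   5  15  25  40   0  15

40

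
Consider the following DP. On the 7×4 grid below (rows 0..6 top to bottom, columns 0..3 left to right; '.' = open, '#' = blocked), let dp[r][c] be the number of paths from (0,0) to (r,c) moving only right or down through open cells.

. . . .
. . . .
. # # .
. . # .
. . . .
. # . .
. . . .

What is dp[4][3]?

r\c   0   1   2   3
  0   1   1   1   1
  1   1   2   3   4
  2   1   0   0   4
  3   1   1   0   4
  4   1   2   2   6
  5   1   0   2   8
  6   1   1   3  11

6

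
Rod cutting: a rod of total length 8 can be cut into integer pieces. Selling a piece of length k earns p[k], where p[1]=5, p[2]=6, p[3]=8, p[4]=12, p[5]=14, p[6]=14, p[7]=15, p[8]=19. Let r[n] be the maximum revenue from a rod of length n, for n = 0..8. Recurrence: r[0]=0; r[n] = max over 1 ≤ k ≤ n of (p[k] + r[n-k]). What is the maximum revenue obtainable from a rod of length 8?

   n    0    1    2    3    4    5    6    7    8
r[n]    0    5   10   15   20   25   30   35   40

40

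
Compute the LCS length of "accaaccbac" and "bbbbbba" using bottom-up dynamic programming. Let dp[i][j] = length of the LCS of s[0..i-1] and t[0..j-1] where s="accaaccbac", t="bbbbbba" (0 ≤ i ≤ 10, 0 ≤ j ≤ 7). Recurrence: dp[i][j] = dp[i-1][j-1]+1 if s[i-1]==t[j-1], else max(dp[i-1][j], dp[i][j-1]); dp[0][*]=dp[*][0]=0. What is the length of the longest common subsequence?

2

   ''  b  b  b  b  b  b  a
''  0  0  0  0  0  0  0  0
 a  0  0  0  0  0  0  0  1
 c  0  0  0  0  0  0  0  1
 c  0  0  0  0  0  0  0  1
 a  0  0  0  0  0  0  0  1
 a  0  0  0  0  0  0  0  1
 c  0  0  0  0  0  0  0  1
 c  0  0  0  0  0  0  0  1
 b  0  1  1  1  1  1  1  1
 a  0  1  1  1  1  1  1  2
 c  0  1  1  1  1  1  1  2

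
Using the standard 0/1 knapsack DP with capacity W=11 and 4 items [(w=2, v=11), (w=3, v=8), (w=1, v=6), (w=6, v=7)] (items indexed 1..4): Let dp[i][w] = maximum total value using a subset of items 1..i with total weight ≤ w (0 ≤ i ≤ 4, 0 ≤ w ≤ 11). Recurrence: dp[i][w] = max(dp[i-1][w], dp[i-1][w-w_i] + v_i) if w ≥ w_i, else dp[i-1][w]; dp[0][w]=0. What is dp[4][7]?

25

i\w   0   1   2   3   4   5   6   7   8   9  10  11
  0   0   0   0   0   0   0   0   0   0   0   0   0
  1   0   0  11  11  11  11  11  11  11  11  11  11
  2   0   0  11  11  11  19  19  19  19  19  19  19
  3   0   6  11  17  17  19  25  25  25  25  25  25
  4   0   6  11  17  17  19  25  25  25  25  25  26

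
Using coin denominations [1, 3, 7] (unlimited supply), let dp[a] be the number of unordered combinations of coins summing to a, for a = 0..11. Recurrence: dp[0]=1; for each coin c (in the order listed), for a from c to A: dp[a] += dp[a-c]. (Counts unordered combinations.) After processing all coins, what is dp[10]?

after  coin     0     1     2     3     4     5     6     7     8     9    10    11
          1     1     1     1     1     1     1     1     1     1     1     1     1
          3     1     1     1     2     2     2     3     3     3     4     4     4
          7     1     1     1     2     2     2     3     4     4     5     6     6

6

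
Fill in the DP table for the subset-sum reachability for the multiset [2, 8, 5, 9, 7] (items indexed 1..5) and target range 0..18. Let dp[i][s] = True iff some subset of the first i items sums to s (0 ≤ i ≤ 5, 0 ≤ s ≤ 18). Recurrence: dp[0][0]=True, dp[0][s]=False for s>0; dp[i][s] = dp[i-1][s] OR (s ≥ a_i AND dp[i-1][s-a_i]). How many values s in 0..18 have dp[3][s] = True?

i\s   0   1   2   3   4   5   6   7   8   9  10  11  12  13  14  15  16  17  18
  0   T   F   F   F   F   F   F   F   F   F   F   F   F   F   F   F   F   F   F
  1   T   F   T   F   F   F   F   F   F   F   F   F   F   F   F   F   F   F   F
  2   T   F   T   F   F   F   F   F   T   F   T   F   F   F   F   F   F   F   F
  3   T   F   T   F   F   T   F   T   T   F   T   F   F   T   F   T   F   F   F
  4   T   F   T   F   F   T   F   T   T   T   T   T   F   T   T   T   T   T   F
  5   T   F   T   F   F   T   F   T   T   T   T   T   T   T   T   T   T   T   T

8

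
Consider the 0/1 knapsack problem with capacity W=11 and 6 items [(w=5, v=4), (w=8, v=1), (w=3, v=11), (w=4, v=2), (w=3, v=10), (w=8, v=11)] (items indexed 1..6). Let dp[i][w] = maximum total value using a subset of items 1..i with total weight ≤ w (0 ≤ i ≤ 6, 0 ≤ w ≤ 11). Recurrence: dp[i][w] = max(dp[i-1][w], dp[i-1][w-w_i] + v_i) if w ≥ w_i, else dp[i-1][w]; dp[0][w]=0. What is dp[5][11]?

25

i\w   0   1   2   3   4   5   6   7   8   9  10  11
  0   0   0   0   0   0   0   0   0   0   0   0   0
  1   0   0   0   0   0   4   4   4   4   4   4   4
  2   0   0   0   0   0   4   4   4   4   4   4   4
  3   0   0   0  11  11  11  11  11  15  15  15  15
  4   0   0   0  11  11  11  11  13  15  15  15  15
  5   0   0   0  11  11  11  21  21  21  21  23  25
  6   0   0   0  11  11  11  21  21  21  21  23  25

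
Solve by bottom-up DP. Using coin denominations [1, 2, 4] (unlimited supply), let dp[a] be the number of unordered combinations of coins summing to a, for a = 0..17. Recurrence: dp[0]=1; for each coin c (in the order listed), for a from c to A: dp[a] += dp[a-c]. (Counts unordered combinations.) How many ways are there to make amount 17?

after  coin     0     1     2     3     4     5     6     7     8     9    10    11    12    13    14    15    16    17
          1     1     1     1     1     1     1     1     1     1     1     1     1     1     1     1     1     1     1
          2     1     1     2     2     3     3     4     4     5     5     6     6     7     7     8     8     9     9
          4     1     1     2     2     4     4     6     6     9     9    12    12    16    16    20    20    25    25

25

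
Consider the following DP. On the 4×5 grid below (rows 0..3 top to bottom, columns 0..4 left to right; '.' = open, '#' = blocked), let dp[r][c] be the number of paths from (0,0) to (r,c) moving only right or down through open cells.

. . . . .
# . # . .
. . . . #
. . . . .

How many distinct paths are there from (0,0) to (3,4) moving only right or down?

r\c   0   1   2   3   4
  0   1   1   1   1   1
  1   0   1   0   1   2
  2   0   1   1   2   0
  3   0   1   2   4   4

4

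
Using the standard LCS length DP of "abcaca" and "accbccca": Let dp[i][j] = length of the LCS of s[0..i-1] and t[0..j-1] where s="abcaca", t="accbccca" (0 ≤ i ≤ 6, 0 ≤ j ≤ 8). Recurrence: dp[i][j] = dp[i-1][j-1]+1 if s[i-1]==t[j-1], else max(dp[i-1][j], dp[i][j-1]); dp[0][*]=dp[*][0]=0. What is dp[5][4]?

   ''  a  c  c  b  c  c  c  a
''  0  0  0  0  0  0  0  0  0
 a  0  1  1  1  1  1  1  1  1
 b  0  1  1  1  2  2  2  2  2
 c  0  1  2  2  2  3  3  3  3
 a  0  1  2  2  2  3  3  3  4
 c  0  1  2  3  3  3  4  4  4
 a  0  1  2  3  3  3  4  4  5

3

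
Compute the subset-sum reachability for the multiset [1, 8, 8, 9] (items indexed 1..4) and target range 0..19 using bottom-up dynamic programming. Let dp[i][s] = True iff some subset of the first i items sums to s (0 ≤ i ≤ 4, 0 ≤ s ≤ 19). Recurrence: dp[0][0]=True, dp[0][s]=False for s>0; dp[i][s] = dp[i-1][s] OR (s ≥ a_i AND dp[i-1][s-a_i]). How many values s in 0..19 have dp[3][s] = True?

6

i\s   0   1   2   3   4   5   6   7   8   9  10  11  12  13  14  15  16  17  18  19
  0   T   F   F   F   F   F   F   F   F   F   F   F   F   F   F   F   F   F   F   F
  1   T   T   F   F   F   F   F   F   F   F   F   F   F   F   F   F   F   F   F   F
  2   T   T   F   F   F   F   F   F   T   T   F   F   F   F   F   F   F   F   F   F
  3   T   T   F   F   F   F   F   F   T   T   F   F   F   F   F   F   T   T   F   F
  4   T   T   F   F   F   F   F   F   T   T   T   F   F   F   F   F   T   T   T   F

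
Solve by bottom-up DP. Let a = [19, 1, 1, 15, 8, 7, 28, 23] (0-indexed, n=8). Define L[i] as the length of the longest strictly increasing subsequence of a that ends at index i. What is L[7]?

   i    0    1    2    3    4    5    6    7
a[i]   19    1    1   15    8    7   28   23
L[i]    1    1    1    2    2    2    3    3

3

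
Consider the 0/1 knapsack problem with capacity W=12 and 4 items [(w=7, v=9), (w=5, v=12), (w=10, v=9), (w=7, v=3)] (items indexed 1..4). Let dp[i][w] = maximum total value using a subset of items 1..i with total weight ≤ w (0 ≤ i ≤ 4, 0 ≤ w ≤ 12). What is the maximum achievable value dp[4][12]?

i\w   0   1   2   3   4   5   6   7   8   9  10  11  12
  0   0   0   0   0   0   0   0   0   0   0   0   0   0
  1   0   0   0   0   0   0   0   9   9   9   9   9   9
  2   0   0   0   0   0  12  12  12  12  12  12  12  21
  3   0   0   0   0   0  12  12  12  12  12  12  12  21
  4   0   0   0   0   0  12  12  12  12  12  12  12  21

21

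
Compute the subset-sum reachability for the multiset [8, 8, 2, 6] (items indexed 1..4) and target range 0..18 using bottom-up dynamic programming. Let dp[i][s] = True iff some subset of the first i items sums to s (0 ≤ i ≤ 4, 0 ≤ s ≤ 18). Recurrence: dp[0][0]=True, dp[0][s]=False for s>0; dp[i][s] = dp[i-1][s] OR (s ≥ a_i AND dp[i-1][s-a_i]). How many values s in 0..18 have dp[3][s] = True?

6

i\s   0   1   2   3   4   5   6   7   8   9  10  11  12  13  14  15  16  17  18
  0   T   F   F   F   F   F   F   F   F   F   F   F   F   F   F   F   F   F   F
  1   T   F   F   F   F   F   F   F   T   F   F   F   F   F   F   F   F   F   F
  2   T   F   F   F   F   F   F   F   T   F   F   F   F   F   F   F   T   F   F
  3   T   F   T   F   F   F   F   F   T   F   T   F   F   F   F   F   T   F   T
  4   T   F   T   F   F   F   T   F   T   F   T   F   F   F   T   F   T   F   T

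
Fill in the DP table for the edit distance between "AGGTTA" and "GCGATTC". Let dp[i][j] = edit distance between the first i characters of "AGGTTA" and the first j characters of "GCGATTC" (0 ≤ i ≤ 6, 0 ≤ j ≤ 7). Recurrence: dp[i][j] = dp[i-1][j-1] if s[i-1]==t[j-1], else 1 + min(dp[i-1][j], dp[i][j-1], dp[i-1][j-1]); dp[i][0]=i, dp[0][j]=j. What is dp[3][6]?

   ''  G  C  G  A  T  T  C
''  0  1  2  3  4  5  6  7
 A  1  1  2  3  3  4  5  6
 G  2  1  2  2  3  4  5  6
 G  3  2  2  2  3  4  5  6
 T  4  3  3  3  3  3  4  5
 T  5  4  4  4  4  3  3  4
 A  6  5  5  5  4  4  4  4

5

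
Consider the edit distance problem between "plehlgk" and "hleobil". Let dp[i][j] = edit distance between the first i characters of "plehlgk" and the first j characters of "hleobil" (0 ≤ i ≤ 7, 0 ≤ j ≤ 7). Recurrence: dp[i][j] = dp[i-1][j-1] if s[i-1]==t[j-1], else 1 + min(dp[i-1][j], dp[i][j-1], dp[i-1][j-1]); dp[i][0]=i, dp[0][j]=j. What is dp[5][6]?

   ''  h  l  e  o  b  i  l
''  0  1  2  3  4  5  6  7
 p  1  1  2  3  4  5  6  7
 l  2  2  1  2  3  4  5  6
 e  3  3  2  1  2  3  4  5
 h  4  3  3  2  2  3  4  5
 l  5  4  3  3  3  3  4  4
 g  6  5  4  4  4  4  4  5
 k  7  6  5  5  5  5  5  5

4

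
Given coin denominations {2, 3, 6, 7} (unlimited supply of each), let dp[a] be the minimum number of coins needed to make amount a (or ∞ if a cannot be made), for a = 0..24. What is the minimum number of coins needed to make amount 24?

 a  0  1  2  3  4  5  6  7  8  9 10 11 12 13 14 15 16 17 18 19 20 21 22 23 24
dp  0  -  1  1  2  2  1  1  2  2  2  3  2  2  2  3  3  3  3  3  3  3  4  4  4
(- denotes ∞ / unreachable)

4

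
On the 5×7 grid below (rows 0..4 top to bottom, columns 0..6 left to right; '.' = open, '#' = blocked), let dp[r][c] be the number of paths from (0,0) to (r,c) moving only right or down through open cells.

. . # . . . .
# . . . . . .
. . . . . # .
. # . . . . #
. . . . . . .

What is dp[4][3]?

7

r\c   0   1   2   3   4   5   6
  0   1   1   0   0   0   0   0
  1   0   1   1   1   1   1   1
  2   0   1   2   3   4   0   1
  3   0   0   2   5   9   9   0
  4   0   0   2   7  16  25  25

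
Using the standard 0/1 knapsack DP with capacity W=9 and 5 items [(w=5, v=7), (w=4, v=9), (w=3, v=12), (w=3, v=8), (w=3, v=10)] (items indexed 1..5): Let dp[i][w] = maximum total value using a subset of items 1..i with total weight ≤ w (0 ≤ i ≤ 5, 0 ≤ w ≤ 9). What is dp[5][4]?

12

i\w   0   1   2   3   4   5   6   7   8   9
  0   0   0   0   0   0   0   0   0   0   0
  1   0   0   0   0   0   7   7   7   7   7
  2   0   0   0   0   9   9   9   9   9  16
  3   0   0   0  12  12  12  12  21  21  21
  4   0   0   0  12  12  12  20  21  21  21
  5   0   0   0  12  12  12  22  22  22  30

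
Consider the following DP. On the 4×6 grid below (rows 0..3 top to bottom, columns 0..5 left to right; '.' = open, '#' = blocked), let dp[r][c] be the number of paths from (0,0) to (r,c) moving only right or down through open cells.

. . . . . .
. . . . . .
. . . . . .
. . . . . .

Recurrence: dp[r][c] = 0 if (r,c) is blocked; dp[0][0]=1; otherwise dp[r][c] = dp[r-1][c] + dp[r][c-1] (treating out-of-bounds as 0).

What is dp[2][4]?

r\c   0   1   2   3   4   5
  0   1   1   1   1   1   1
  1   1   2   3   4   5   6
  2   1   3   6  10  15  21
  3   1   4  10  20  35  56

15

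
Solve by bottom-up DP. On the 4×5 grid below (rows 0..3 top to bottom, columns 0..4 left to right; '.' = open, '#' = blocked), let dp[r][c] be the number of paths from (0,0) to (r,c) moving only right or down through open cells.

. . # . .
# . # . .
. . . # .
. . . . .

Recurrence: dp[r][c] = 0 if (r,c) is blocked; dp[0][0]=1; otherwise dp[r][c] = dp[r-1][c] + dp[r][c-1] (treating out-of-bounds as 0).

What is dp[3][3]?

2

r\c   0   1   2   3   4
  0   1   1   0   0   0
  1   0   1   0   0   0
  2   0   1   1   0   0
  3   0   1   2   2   2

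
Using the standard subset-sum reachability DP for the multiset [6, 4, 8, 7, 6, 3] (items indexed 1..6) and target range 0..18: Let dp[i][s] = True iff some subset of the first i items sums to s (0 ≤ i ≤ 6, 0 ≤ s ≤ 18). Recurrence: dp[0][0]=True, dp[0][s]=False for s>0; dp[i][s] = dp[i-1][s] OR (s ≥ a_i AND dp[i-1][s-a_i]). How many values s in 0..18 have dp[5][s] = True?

i\s   0   1   2   3   4   5   6   7   8   9  10  11  12  13  14  15  16  17  18
  0   T   F   F   F   F   F   F   F   F   F   F   F   F   F   F   F   F   F   F
  1   T   F   F   F   F   F   T   F   F   F   F   F   F   F   F   F   F   F   F
  2   T   F   F   F   T   F   T   F   F   F   T   F   F   F   F   F   F   F   F
  3   T   F   F   F   T   F   T   F   T   F   T   F   T   F   T   F   F   F   T
  4   T   F   F   F   T   F   T   T   T   F   T   T   T   T   T   T   F   T   T
  5   T   F   F   F   T   F   T   T   T   F   T   T   T   T   T   T   T   T   T
  6   T   F   F   T   T   F   T   T   T   T   T   T   T   T   T   T   T   T   T

14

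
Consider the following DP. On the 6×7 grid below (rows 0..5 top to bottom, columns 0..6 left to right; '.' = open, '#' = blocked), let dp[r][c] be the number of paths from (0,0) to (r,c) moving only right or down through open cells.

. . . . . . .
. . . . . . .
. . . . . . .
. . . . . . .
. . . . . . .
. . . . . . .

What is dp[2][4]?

15

r\c   0   1   2   3   4   5   6
  0   1   1   1   1   1   1   1
  1   1   2   3   4   5   6   7
  2   1   3   6  10  15  21  28
  3   1   4  10  20  35  56  84
  4   1   5  15  35  70 126 210
  5   1   6  21  56 126 252 462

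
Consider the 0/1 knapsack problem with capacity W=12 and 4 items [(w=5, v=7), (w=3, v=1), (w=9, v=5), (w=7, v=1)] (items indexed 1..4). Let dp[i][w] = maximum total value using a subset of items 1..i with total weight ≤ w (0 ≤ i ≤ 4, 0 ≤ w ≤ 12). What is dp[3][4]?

i\w   0   1   2   3   4   5   6   7   8   9  10  11  12
  0   0   0   0   0   0   0   0   0   0   0   0   0   0
  1   0   0   0   0   0   7   7   7   7   7   7   7   7
  2   0   0   0   1   1   7   7   7   8   8   8   8   8
  3   0   0   0   1   1   7   7   7   8   8   8   8   8
  4   0   0   0   1   1   7   7   7   8   8   8   8   8

1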